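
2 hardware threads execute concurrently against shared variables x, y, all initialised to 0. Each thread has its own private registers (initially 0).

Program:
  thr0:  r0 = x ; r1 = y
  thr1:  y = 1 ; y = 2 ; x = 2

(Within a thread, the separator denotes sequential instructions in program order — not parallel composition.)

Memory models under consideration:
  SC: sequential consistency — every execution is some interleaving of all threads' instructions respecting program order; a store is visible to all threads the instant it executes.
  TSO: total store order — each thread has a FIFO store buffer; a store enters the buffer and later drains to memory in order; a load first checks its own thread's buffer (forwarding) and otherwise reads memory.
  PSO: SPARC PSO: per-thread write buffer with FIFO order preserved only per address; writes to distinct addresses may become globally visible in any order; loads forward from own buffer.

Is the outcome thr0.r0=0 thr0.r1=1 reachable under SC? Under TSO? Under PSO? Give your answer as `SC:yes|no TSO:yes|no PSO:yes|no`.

outcome vector order: (thr0.r0,thr0.r1)
SC (4): 00 01 02 22
TSO (4): 00 01 02 22
PSO (6): 00 01 02 20 21 22
target 01 ∈ {SC,TSO,PSO}

SC:yes TSO:yes PSO:yes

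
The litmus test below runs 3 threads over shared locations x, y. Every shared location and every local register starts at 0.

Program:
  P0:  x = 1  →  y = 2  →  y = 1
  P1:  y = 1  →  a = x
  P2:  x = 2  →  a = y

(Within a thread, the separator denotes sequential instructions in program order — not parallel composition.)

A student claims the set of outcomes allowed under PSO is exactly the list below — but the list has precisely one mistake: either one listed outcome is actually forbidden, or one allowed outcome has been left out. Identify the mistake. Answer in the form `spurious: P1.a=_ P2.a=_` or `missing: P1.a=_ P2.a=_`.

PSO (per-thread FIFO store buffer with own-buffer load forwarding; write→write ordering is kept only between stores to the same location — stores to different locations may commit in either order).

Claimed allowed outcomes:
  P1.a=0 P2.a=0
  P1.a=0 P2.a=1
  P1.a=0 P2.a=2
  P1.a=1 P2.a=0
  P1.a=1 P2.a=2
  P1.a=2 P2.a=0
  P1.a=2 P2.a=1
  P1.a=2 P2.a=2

outcome vector order: (P1.a,P2.a)
PSO (9): 0/0; 0/1; 0/2; 1/0; 1/1; 1/2; 2/0; 2/1; 2/2
PSO∖claimed = {1/1}

missing: P1.a=1 P2.a=1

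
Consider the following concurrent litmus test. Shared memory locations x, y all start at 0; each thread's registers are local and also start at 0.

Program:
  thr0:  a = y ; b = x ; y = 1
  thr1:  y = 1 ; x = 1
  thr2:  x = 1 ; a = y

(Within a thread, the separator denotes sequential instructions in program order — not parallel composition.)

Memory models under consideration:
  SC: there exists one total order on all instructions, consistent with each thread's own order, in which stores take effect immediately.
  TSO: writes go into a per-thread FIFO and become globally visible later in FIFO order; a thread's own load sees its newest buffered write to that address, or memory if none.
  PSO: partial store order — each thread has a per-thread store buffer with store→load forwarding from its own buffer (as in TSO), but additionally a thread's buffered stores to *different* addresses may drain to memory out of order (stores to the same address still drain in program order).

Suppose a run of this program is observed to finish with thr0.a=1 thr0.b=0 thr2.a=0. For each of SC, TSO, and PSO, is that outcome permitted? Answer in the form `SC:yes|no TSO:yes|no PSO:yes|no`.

SC:no TSO:yes PSO:yes

outcome vector order: (thr0.a,thr0.b,thr2.a)
under SC → <0 0 0>, <0 0 1>, <0 1 0>, <0 1 1>, <1 0 1>, <1 1 0>, <1 1 1>
under TSO → <0 0 0>, <0 0 1>, <0 1 0>, <0 1 1>, <1 0 0>, <1 0 1>, <1 1 0>, <1 1 1>
under PSO → <0 0 0>, <0 0 1>, <0 1 0>, <0 1 1>, <1 0 0>, <1 0 1>, <1 1 0>, <1 1 1>
target <1 0 0> ∈ {TSO,PSO}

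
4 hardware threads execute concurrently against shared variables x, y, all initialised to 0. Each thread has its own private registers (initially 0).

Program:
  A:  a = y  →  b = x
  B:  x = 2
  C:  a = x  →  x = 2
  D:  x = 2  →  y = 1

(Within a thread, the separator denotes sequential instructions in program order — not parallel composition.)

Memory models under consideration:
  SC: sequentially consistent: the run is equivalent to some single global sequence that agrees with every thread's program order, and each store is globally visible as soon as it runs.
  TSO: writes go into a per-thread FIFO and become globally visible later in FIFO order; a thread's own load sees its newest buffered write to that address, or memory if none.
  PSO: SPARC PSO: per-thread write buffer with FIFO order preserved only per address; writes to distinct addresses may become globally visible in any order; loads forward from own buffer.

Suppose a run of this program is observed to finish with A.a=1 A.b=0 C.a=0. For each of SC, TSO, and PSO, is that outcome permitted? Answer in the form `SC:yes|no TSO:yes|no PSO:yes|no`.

SC:no TSO:no PSO:yes

outcome vector order: (A.a,A.b,C.a)
SC: 6 outcomes — {0/0/0 0/0/2 0/2/0 0/2/2 1/2/0 1/2/2}
TSO: 6 outcomes — {0/0/0 0/0/2 0/2/0 0/2/2 1/2/0 1/2/2}
PSO: 8 outcomes — {0/0/0 0/0/2 0/2/0 0/2/2 1/0/0 1/0/2 1/2/0 1/2/2}
target 1/0/0 ∈ {PSO}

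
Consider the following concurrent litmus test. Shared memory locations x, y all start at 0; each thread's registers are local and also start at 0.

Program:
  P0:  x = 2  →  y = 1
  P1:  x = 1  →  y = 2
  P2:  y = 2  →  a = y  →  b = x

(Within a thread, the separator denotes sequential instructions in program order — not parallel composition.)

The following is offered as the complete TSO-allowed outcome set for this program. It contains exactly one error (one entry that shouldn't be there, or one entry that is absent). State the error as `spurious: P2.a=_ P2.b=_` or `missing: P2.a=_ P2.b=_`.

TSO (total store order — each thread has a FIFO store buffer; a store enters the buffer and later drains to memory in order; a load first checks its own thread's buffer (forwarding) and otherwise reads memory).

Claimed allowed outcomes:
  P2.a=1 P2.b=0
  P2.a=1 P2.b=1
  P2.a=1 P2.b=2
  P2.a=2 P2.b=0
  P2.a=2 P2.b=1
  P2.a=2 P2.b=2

outcome vector order: (P2.a,P2.b)
TSO (5): <1 1>; <1 2>; <2 0>; <2 1>; <2 2>
claimed∖TSO = {<1 0>}

spurious: P2.a=1 P2.b=0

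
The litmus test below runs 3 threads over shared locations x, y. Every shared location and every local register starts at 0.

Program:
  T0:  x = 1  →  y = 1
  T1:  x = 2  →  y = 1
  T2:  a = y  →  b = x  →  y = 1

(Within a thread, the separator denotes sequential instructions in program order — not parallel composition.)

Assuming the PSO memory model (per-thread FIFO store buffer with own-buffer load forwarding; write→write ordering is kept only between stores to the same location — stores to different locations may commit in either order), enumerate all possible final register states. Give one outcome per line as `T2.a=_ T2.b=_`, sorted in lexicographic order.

outcome vector order: (T2.a,T2.b)
|PSO outcomes| = 6

T2.a=0 T2.b=0
T2.a=0 T2.b=1
T2.a=0 T2.b=2
T2.a=1 T2.b=0
T2.a=1 T2.b=1
T2.a=1 T2.b=2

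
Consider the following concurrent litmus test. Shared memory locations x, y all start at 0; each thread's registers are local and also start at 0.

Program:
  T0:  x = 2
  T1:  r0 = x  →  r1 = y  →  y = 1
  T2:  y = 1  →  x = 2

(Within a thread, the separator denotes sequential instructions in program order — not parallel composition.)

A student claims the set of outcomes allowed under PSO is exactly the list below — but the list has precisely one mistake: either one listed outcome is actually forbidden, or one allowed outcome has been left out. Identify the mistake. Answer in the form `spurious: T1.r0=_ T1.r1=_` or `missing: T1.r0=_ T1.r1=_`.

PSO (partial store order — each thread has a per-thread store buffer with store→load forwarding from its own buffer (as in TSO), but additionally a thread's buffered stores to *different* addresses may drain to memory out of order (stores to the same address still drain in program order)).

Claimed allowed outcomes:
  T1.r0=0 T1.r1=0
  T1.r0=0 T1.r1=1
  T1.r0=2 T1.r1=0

outcome vector order: (T1.r0,T1.r1)
PSO: 4 outcomes — {<0 0>, <0 1>, <2 0>, <2 1>}
PSO∖claimed = {<2 1>}

missing: T1.r0=2 T1.r1=1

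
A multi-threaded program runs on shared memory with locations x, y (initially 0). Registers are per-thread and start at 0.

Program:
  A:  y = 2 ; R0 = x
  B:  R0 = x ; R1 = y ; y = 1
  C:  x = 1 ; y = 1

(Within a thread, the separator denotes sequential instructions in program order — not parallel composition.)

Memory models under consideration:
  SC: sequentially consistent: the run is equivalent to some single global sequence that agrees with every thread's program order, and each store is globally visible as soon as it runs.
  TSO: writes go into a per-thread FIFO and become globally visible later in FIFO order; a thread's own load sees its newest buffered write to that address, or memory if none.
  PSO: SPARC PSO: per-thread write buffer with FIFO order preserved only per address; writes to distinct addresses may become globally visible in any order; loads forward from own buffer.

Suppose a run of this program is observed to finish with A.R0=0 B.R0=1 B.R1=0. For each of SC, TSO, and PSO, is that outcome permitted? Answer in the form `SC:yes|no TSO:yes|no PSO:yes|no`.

outcome vector order: (A.R0,B.R0,B.R1)
[SC] allowed = {000 001 002 011 012 100 101 102 110 111 112}
[TSO] allowed = {000 001 002 010 011 012 100 101 102 110 111 112}
[PSO] allowed = {000 001 002 010 011 012 100 101 102 110 111 112}
target 010 ∈ {TSO,PSO}

SC:no TSO:yes PSO:yes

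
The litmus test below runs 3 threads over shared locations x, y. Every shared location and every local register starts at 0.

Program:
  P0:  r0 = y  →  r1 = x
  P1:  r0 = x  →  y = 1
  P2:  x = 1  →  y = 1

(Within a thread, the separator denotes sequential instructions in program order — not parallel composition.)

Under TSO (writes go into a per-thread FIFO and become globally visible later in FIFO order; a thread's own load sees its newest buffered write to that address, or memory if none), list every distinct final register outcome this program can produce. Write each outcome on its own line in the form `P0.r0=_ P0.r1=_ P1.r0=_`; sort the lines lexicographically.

outcome vector order: (P0.r0,P0.r1,P1.r0)
|TSO outcomes| = 7

P0.r0=0 P0.r1=0 P1.r0=0
P0.r0=0 P0.r1=0 P1.r0=1
P0.r0=0 P0.r1=1 P1.r0=0
P0.r0=0 P0.r1=1 P1.r0=1
P0.r0=1 P0.r1=0 P1.r0=0
P0.r0=1 P0.r1=1 P1.r0=0
P0.r0=1 P0.r1=1 P1.r0=1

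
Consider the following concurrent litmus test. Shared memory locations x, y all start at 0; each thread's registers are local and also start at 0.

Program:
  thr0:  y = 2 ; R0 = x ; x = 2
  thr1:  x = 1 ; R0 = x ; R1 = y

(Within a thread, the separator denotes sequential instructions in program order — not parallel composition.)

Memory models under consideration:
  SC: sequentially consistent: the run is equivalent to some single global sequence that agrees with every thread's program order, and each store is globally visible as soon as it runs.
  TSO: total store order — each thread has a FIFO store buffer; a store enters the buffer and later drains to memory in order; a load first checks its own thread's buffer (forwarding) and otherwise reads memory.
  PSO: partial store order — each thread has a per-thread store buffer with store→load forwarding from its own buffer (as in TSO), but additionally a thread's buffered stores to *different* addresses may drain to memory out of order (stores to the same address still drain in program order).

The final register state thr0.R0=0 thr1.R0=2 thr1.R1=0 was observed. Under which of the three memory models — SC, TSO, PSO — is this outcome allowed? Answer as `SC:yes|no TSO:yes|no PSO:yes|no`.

SC:no TSO:no PSO:yes

outcome vector order: (thr0.R0,thr1.R0,thr1.R1)
SC (5): 0/1/2; 0/2/2; 1/1/0; 1/1/2; 1/2/2
TSO (6): 0/1/0; 0/1/2; 0/2/2; 1/1/0; 1/1/2; 1/2/2
PSO (8): 0/1/0; 0/1/2; 0/2/0; 0/2/2; 1/1/0; 1/1/2; 1/2/0; 1/2/2
target 0/2/0 ∈ {PSO}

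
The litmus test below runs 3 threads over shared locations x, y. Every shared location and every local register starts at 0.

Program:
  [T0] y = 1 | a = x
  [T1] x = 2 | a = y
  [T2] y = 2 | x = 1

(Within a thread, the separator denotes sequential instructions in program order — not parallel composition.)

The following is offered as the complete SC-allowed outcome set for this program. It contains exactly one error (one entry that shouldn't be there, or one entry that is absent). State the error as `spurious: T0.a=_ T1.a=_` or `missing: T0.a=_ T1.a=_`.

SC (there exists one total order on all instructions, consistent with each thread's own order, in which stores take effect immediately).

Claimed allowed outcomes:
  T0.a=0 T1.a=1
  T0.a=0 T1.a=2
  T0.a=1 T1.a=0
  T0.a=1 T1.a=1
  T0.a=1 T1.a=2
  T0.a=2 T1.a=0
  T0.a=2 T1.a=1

outcome vector order: (T0.a,T1.a)
[SC] allowed = {0/1, 0/2, 1/0, 1/1, 1/2, 2/0, 2/1, 2/2}
SC∖claimed = {2/2}

missing: T0.a=2 T1.a=2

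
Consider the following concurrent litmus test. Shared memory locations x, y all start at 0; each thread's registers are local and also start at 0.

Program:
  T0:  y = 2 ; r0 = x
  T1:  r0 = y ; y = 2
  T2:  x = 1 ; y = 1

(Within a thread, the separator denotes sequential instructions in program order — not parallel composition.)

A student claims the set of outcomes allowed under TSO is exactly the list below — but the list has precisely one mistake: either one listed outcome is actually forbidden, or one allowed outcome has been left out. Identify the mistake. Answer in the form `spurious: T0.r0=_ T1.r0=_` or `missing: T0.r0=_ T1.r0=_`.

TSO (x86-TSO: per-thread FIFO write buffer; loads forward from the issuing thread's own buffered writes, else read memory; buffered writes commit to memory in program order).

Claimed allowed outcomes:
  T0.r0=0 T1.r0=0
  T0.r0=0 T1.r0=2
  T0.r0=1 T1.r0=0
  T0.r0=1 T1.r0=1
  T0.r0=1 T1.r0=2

outcome vector order: (T0.r0,T1.r0)
TSO (6): <0 0> <0 1> <0 2> <1 0> <1 1> <1 2>
TSO∖claimed = {<0 1>}

missing: T0.r0=0 T1.r0=1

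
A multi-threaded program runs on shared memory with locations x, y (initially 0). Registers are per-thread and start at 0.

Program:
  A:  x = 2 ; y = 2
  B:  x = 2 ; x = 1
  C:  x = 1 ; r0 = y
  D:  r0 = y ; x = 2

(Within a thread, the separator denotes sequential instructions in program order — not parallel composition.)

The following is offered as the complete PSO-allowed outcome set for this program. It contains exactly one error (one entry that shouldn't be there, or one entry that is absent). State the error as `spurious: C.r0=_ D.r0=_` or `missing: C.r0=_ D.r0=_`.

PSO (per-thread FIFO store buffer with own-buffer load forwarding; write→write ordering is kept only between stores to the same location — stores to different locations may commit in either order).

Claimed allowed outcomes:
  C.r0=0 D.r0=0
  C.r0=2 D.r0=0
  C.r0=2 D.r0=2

missing: C.r0=0 D.r0=2

outcome vector order: (C.r0,D.r0)
[PSO] allowed = {00; 02; 20; 22}
PSO∖claimed = {02}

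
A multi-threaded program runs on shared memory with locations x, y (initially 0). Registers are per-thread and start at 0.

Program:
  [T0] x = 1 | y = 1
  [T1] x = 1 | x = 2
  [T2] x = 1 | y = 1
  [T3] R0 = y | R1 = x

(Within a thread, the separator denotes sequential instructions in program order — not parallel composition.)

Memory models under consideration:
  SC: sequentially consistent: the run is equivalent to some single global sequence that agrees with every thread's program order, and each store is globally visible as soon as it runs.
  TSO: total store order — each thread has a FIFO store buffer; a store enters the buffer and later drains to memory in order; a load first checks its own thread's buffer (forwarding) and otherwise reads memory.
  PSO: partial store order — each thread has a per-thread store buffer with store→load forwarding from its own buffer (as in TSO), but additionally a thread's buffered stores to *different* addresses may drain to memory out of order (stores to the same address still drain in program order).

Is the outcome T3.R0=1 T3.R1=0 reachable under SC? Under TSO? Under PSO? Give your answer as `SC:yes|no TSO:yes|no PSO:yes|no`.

outcome vector order: (T3.R0,T3.R1)
SC: 5 outcomes — {<0 0>; <0 1>; <0 2>; <1 1>; <1 2>}
TSO: 5 outcomes — {<0 0>; <0 1>; <0 2>; <1 1>; <1 2>}
PSO: 6 outcomes — {<0 0>; <0 1>; <0 2>; <1 0>; <1 1>; <1 2>}
target <1 0> ∈ {PSO}

SC:no TSO:no PSO:yes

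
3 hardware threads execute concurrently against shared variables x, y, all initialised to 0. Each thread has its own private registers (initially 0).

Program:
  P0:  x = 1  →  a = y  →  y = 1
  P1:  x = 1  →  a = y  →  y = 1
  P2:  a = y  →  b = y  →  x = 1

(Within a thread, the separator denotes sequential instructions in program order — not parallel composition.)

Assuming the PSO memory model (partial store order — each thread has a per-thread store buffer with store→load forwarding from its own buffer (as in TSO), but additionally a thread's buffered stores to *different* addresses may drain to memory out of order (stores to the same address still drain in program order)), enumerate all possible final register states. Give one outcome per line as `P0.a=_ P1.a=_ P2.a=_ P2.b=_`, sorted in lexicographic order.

P0.a=0 P1.a=0 P2.a=0 P2.b=0
P0.a=0 P1.a=0 P2.a=0 P2.b=1
P0.a=0 P1.a=0 P2.a=1 P2.b=1
P0.a=0 P1.a=1 P2.a=0 P2.b=0
P0.a=0 P1.a=1 P2.a=0 P2.b=1
P0.a=0 P1.a=1 P2.a=1 P2.b=1
P0.a=1 P1.a=0 P2.a=0 P2.b=0
P0.a=1 P1.a=0 P2.a=0 P2.b=1
P0.a=1 P1.a=0 P2.a=1 P2.b=1

outcome vector order: (P0.a,P1.a,P2.a,P2.b)
|PSO outcomes| = 9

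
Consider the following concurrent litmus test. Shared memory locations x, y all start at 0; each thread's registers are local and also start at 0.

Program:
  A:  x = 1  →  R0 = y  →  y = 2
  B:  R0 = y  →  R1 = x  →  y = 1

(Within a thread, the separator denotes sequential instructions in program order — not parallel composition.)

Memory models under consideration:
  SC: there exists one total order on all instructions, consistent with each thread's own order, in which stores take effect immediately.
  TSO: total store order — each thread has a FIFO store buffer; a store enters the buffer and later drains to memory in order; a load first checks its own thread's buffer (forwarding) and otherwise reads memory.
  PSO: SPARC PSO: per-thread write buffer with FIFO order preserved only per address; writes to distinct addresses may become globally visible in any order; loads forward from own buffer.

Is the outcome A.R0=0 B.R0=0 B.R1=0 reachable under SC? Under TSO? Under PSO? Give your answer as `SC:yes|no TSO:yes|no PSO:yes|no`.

outcome vector order: (A.R0,B.R0,B.R1)
under SC → <0 0 0>, <0 0 1>, <0 2 1>, <1 0 0>, <1 0 1>
under TSO → <0 0 0>, <0 0 1>, <0 2 1>, <1 0 0>, <1 0 1>
under PSO → <0 0 0>, <0 0 1>, <0 2 0>, <0 2 1>, <1 0 0>, <1 0 1>
target <0 0 0> ∈ {SC,TSO,PSO}

SC:yes TSO:yes PSO:yes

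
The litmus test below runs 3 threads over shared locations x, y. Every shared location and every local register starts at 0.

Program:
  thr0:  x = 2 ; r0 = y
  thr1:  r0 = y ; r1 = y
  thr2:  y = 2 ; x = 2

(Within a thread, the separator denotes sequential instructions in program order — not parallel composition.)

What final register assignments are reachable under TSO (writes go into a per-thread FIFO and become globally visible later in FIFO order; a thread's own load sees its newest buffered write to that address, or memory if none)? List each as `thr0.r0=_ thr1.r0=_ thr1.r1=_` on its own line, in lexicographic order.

thr0.r0=0 thr1.r0=0 thr1.r1=0
thr0.r0=0 thr1.r0=0 thr1.r1=2
thr0.r0=0 thr1.r0=2 thr1.r1=2
thr0.r0=2 thr1.r0=0 thr1.r1=0
thr0.r0=2 thr1.r0=0 thr1.r1=2
thr0.r0=2 thr1.r0=2 thr1.r1=2

outcome vector order: (thr0.r0,thr1.r0,thr1.r1)
|TSO outcomes| = 6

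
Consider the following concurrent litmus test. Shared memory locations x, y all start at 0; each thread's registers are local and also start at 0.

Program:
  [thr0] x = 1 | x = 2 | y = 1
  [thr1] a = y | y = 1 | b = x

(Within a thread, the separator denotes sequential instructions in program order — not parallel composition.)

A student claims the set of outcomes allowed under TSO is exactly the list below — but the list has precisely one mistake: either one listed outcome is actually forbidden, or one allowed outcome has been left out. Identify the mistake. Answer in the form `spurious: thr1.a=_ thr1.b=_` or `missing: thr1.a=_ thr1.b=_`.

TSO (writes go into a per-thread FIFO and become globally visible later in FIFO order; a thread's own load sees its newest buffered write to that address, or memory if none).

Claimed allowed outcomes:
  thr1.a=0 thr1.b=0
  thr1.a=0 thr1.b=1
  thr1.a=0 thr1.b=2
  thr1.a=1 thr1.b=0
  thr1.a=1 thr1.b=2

outcome vector order: (thr1.a,thr1.b)
under TSO → <0 0>; <0 1>; <0 2>; <1 2>
claimed∖TSO = {<1 0>}

spurious: thr1.a=1 thr1.b=0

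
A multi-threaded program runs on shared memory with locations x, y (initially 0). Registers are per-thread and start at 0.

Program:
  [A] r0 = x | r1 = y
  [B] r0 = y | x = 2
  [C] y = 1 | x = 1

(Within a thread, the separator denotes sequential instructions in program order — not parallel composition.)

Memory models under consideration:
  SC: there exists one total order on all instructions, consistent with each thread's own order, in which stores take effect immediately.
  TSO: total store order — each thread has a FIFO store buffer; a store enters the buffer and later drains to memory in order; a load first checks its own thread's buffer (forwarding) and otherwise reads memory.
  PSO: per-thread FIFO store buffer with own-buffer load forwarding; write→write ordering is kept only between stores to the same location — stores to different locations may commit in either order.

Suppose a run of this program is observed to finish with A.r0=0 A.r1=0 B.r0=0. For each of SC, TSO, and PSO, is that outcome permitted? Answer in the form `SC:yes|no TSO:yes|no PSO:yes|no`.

SC:yes TSO:yes PSO:yes

outcome vector order: (A.r0,A.r1,B.r0)
SC (9): 0/0/0 0/0/1 0/1/0 0/1/1 1/1/0 1/1/1 2/0/0 2/1/0 2/1/1
TSO (9): 0/0/0 0/0/1 0/1/0 0/1/1 1/1/0 1/1/1 2/0/0 2/1/0 2/1/1
PSO (11): 0/0/0 0/0/1 0/1/0 0/1/1 1/0/0 1/0/1 1/1/0 1/1/1 2/0/0 2/1/0 2/1/1
target 0/0/0 ∈ {SC,TSO,PSO}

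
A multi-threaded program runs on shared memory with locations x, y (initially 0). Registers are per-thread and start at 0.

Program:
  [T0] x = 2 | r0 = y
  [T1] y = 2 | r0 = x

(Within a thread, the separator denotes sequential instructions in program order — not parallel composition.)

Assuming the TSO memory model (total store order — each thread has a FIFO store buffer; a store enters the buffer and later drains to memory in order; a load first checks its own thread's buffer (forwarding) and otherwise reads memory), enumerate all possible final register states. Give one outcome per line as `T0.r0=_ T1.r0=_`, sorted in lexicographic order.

T0.r0=0 T1.r0=0
T0.r0=0 T1.r0=2
T0.r0=2 T1.r0=0
T0.r0=2 T1.r0=2

outcome vector order: (T0.r0,T1.r0)
|TSO outcomes| = 4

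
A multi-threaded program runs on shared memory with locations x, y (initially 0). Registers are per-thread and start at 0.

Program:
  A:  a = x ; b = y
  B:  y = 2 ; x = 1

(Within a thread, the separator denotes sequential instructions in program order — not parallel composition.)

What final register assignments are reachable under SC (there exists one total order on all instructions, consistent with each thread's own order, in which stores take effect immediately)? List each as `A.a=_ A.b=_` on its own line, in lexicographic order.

A.a=0 A.b=0
A.a=0 A.b=2
A.a=1 A.b=2

outcome vector order: (A.a,A.b)
|SC outcomes| = 3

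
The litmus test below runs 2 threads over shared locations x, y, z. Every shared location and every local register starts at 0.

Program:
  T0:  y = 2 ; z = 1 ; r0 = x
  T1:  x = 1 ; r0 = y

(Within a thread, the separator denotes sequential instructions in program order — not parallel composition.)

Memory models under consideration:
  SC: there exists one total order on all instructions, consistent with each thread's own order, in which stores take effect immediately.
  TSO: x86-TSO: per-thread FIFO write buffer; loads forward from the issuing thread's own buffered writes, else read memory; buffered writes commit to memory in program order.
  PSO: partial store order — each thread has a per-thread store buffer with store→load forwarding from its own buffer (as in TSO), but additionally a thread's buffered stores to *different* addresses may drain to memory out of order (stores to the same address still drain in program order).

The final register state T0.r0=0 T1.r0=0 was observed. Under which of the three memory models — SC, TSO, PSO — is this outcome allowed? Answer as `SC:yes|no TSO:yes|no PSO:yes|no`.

outcome vector order: (T0.r0,T1.r0)
under SC → <0 2>, <1 0>, <1 2>
under TSO → <0 0>, <0 2>, <1 0>, <1 2>
under PSO → <0 0>, <0 2>, <1 0>, <1 2>
target <0 0> ∈ {TSO,PSO}

SC:no TSO:yes PSO:yes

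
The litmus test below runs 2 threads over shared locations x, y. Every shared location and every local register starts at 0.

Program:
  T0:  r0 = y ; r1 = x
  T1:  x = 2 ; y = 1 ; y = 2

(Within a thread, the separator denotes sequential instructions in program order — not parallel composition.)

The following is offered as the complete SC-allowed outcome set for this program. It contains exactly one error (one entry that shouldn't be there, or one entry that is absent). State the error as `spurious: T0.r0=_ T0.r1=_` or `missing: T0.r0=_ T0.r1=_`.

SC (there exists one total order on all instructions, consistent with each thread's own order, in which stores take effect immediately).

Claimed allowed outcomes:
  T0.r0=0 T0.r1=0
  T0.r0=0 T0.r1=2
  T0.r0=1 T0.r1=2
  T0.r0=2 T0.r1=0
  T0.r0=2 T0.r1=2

spurious: T0.r0=2 T0.r1=0

outcome vector order: (T0.r0,T0.r1)
under SC → 0/0, 0/2, 1/2, 2/2
claimed∖SC = {2/0}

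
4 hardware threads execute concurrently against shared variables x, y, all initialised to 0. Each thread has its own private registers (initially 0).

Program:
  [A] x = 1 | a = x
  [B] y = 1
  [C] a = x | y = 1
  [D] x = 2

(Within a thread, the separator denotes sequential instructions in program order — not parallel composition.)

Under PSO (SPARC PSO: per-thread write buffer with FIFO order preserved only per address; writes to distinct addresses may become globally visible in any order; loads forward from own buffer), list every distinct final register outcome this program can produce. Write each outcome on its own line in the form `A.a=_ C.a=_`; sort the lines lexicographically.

A.a=1 C.a=0
A.a=1 C.a=1
A.a=1 C.a=2
A.a=2 C.a=0
A.a=2 C.a=1
A.a=2 C.a=2

outcome vector order: (A.a,C.a)
|PSO outcomes| = 6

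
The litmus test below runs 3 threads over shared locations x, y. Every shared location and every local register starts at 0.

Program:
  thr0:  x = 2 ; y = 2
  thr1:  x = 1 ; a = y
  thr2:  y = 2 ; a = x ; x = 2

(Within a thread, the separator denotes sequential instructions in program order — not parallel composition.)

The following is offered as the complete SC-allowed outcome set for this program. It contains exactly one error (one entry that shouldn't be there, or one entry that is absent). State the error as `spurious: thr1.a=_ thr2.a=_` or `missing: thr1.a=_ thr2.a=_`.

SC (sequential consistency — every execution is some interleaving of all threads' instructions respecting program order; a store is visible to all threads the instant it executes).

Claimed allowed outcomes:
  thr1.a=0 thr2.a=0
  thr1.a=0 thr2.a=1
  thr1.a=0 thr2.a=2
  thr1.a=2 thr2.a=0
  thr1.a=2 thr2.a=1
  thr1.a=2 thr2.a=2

outcome vector order: (thr1.a,thr2.a)
SC: 5 outcomes — {<0 1>, <0 2>, <2 0>, <2 1>, <2 2>}
claimed∖SC = {<0 0>}

spurious: thr1.a=0 thr2.a=0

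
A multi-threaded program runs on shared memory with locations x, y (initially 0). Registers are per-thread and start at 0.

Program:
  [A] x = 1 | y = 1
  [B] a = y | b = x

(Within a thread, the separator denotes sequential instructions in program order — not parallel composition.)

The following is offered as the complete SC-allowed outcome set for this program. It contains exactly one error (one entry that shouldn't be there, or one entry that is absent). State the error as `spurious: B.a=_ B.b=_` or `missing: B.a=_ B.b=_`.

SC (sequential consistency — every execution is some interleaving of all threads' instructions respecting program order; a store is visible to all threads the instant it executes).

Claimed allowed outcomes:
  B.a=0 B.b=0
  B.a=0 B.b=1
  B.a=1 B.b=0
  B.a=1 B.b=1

spurious: B.a=1 B.b=0

outcome vector order: (B.a,B.b)
under SC → 0/0; 0/1; 1/1
claimed∖SC = {1/0}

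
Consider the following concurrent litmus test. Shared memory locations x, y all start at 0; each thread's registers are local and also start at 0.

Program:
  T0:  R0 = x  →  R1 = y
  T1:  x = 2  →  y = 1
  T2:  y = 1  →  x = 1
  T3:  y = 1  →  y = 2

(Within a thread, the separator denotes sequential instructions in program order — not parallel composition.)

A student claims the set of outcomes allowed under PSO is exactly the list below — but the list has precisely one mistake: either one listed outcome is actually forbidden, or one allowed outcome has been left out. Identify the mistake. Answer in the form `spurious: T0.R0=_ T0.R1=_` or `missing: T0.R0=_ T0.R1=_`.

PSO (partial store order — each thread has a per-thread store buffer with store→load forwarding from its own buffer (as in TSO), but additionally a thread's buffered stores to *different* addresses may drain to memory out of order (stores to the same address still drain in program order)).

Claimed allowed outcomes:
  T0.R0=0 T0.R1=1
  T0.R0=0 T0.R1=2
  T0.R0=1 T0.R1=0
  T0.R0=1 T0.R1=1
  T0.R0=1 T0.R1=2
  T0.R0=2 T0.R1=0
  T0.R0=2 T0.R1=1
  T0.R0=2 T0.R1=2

outcome vector order: (T0.R0,T0.R1)
[PSO] allowed = {00, 01, 02, 10, 11, 12, 20, 21, 22}
PSO∖claimed = {00}

missing: T0.R0=0 T0.R1=0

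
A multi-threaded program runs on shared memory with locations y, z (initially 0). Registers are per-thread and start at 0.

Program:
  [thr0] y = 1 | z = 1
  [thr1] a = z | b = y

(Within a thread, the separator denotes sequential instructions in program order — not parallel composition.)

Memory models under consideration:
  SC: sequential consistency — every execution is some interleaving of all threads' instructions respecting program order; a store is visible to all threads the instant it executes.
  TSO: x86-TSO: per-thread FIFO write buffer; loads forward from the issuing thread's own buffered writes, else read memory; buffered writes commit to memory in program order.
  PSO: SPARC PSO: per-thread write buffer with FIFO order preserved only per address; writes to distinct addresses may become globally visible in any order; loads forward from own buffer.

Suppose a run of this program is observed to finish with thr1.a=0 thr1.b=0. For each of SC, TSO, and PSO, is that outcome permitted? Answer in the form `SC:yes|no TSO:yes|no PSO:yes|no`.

SC:yes TSO:yes PSO:yes

outcome vector order: (thr1.a,thr1.b)
[SC] allowed = {(0,0), (0,1), (1,1)}
[TSO] allowed = {(0,0), (0,1), (1,1)}
[PSO] allowed = {(0,0), (0,1), (1,0), (1,1)}
target (0,0) ∈ {SC,TSO,PSO}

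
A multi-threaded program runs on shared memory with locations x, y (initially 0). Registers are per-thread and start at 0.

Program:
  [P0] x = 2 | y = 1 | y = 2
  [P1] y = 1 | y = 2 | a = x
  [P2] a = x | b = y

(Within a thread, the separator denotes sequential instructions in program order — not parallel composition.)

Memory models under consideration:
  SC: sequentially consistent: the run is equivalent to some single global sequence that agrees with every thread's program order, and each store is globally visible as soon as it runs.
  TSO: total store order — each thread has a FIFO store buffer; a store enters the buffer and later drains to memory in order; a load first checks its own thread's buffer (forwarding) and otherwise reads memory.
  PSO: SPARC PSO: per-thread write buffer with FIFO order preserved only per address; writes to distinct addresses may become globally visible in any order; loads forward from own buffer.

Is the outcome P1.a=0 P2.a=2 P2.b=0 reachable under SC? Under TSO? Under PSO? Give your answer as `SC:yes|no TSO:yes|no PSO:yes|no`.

outcome vector order: (P1.a,P2.a,P2.b)
under SC → <0 0 0>, <0 0 1>, <0 0 2>, <0 2 1>, <0 2 2>, <2 0 0>, <2 0 1>, <2 0 2>, <2 2 0>, <2 2 1>, <2 2 2>
under TSO → <0 0 0>, <0 0 1>, <0 0 2>, <0 2 0>, <0 2 1>, <0 2 2>, <2 0 0>, <2 0 1>, <2 0 2>, <2 2 0>, <2 2 1>, <2 2 2>
under PSO → <0 0 0>, <0 0 1>, <0 0 2>, <0 2 0>, <0 2 1>, <0 2 2>, <2 0 0>, <2 0 1>, <2 0 2>, <2 2 0>, <2 2 1>, <2 2 2>
target <0 2 0> ∈ {TSO,PSO}

SC:no TSO:yes PSO:yes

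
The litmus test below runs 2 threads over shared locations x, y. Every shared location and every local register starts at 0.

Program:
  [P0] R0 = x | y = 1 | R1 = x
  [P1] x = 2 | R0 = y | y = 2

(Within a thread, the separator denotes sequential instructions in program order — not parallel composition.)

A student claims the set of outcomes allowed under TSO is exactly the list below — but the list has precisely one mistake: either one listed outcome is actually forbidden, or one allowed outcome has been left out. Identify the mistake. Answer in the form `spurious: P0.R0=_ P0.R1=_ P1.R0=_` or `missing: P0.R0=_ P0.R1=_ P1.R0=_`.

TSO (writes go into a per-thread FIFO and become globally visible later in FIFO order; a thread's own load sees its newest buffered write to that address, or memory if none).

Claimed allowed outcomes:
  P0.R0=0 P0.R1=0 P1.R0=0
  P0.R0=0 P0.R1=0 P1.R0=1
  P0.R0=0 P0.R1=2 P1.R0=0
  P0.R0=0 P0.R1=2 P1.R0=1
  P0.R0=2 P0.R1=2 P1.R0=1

missing: P0.R0=2 P0.R1=2 P1.R0=0

outcome vector order: (P0.R0,P0.R1,P1.R0)
under TSO → (0,0,0) (0,0,1) (0,2,0) (0,2,1) (2,2,0) (2,2,1)
TSO∖claimed = {(2,2,0)}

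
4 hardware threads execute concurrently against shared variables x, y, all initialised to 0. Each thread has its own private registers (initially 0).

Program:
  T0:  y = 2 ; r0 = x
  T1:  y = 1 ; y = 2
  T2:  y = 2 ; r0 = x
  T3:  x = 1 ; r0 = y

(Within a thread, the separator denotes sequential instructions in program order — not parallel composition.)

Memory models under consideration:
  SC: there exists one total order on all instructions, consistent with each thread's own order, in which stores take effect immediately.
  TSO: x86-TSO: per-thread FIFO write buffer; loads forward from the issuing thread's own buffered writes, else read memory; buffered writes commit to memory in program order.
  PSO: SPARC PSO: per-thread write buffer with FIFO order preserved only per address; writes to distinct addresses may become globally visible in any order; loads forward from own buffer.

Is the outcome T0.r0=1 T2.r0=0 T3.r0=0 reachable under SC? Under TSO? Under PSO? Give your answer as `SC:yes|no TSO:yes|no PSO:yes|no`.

outcome vector order: (T0.r0,T2.r0,T3.r0)
under SC → (0,0,1); (0,0,2); (0,1,1); (0,1,2); (1,0,1); (1,0,2); (1,1,0); (1,1,1); (1,1,2)
under TSO → (0,0,0); (0,0,1); (0,0,2); (0,1,0); (0,1,1); (0,1,2); (1,0,0); (1,0,1); (1,0,2); (1,1,0); (1,1,1); (1,1,2)
under PSO → (0,0,0); (0,0,1); (0,0,2); (0,1,0); (0,1,1); (0,1,2); (1,0,0); (1,0,1); (1,0,2); (1,1,0); (1,1,1); (1,1,2)
target (1,0,0) ∈ {TSO,PSO}

SC:no TSO:yes PSO:yes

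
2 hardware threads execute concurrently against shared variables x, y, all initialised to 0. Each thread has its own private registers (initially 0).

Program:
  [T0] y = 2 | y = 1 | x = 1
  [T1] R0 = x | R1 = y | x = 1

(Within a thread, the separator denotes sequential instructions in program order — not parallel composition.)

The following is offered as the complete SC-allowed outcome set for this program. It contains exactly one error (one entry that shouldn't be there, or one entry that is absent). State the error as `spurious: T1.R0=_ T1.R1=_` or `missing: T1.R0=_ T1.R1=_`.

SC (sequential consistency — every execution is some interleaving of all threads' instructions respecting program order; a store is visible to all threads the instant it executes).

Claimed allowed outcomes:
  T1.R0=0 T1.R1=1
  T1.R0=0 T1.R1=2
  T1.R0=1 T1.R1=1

outcome vector order: (T1.R0,T1.R1)
SC: 4 outcomes — {0/0, 0/1, 0/2, 1/1}
SC∖claimed = {0/0}

missing: T1.R0=0 T1.R1=0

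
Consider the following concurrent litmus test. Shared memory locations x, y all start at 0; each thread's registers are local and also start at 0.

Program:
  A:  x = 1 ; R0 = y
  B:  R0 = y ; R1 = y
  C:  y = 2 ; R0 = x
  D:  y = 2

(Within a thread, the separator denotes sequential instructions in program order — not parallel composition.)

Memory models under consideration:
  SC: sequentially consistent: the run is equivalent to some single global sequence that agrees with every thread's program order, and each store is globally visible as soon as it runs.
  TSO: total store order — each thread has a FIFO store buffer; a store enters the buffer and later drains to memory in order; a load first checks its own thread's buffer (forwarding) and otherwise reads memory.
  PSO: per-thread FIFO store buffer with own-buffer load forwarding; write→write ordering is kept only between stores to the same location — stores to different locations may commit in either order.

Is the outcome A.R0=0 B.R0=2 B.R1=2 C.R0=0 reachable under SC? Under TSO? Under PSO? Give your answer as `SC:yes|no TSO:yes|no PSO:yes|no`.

SC:no TSO:yes PSO:yes

outcome vector order: (A.R0,B.R0,B.R1,C.R0)
under SC → <0 0 0 1> <0 0 2 1> <0 2 2 1> <2 0 0 0> <2 0 0 1> <2 0 2 0> <2 0 2 1> <2 2 2 0> <2 2 2 1>
under TSO → <0 0 0 0> <0 0 0 1> <0 0 2 0> <0 0 2 1> <0 2 2 0> <0 2 2 1> <2 0 0 0> <2 0 0 1> <2 0 2 0> <2 0 2 1> <2 2 2 0> <2 2 2 1>
under PSO → <0 0 0 0> <0 0 0 1> <0 0 2 0> <0 0 2 1> <0 2 2 0> <0 2 2 1> <2 0 0 0> <2 0 0 1> <2 0 2 0> <2 0 2 1> <2 2 2 0> <2 2 2 1>
target <0 2 2 0> ∈ {TSO,PSO}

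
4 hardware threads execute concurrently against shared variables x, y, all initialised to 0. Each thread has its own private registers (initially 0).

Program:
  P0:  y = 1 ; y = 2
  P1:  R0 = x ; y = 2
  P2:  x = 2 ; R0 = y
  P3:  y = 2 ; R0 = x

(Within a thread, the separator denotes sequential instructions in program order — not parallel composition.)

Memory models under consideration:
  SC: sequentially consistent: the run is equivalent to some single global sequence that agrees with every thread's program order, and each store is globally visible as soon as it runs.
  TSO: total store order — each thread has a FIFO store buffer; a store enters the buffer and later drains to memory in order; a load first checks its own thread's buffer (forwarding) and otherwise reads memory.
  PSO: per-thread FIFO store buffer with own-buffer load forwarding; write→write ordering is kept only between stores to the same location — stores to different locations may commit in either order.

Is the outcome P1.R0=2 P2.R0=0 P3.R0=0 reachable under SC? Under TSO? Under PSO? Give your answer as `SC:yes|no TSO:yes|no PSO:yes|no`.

SC:no TSO:yes PSO:yes

outcome vector order: (P1.R0,P2.R0,P3.R0)
SC: 10 outcomes — {0/0/2; 0/1/0; 0/1/2; 0/2/0; 0/2/2; 2/0/2; 2/1/0; 2/1/2; 2/2/0; 2/2/2}
TSO: 12 outcomes — {0/0/0; 0/0/2; 0/1/0; 0/1/2; 0/2/0; 0/2/2; 2/0/0; 2/0/2; 2/1/0; 2/1/2; 2/2/0; 2/2/2}
PSO: 12 outcomes — {0/0/0; 0/0/2; 0/1/0; 0/1/2; 0/2/0; 0/2/2; 2/0/0; 2/0/2; 2/1/0; 2/1/2; 2/2/0; 2/2/2}
target 2/0/0 ∈ {TSO,PSO}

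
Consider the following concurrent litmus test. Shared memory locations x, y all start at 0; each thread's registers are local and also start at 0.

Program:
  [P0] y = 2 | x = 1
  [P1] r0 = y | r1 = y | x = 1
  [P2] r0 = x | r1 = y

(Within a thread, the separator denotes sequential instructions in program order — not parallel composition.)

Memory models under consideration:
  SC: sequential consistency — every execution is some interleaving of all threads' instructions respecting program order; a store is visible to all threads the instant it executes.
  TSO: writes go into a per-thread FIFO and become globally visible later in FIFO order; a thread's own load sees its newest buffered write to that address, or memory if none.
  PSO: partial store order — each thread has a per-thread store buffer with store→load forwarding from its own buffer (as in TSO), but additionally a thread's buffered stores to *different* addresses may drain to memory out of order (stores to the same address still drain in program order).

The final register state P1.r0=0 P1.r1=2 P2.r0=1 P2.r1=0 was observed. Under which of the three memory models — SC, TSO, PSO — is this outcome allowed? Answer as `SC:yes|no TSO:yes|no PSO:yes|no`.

SC:no TSO:no PSO:yes

outcome vector order: (P1.r0,P1.r1,P2.r0,P2.r1)
under SC → (0,0,0,0), (0,0,0,2), (0,0,1,0), (0,0,1,2), (0,2,0,0), (0,2,0,2), (0,2,1,2), (2,2,0,0), (2,2,0,2), (2,2,1,2)
under TSO → (0,0,0,0), (0,0,0,2), (0,0,1,0), (0,0,1,2), (0,2,0,0), (0,2,0,2), (0,2,1,2), (2,2,0,0), (2,2,0,2), (2,2,1,2)
under PSO → (0,0,0,0), (0,0,0,2), (0,0,1,0), (0,0,1,2), (0,2,0,0), (0,2,0,2), (0,2,1,0), (0,2,1,2), (2,2,0,0), (2,2,0,2), (2,2,1,0), (2,2,1,2)
target (0,2,1,0) ∈ {PSO}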